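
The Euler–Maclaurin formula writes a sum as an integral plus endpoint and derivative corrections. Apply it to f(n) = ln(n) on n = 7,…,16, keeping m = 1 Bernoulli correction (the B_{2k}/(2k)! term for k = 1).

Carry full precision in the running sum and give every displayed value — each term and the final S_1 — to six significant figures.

S_1 ≈ 24.0926

Integral: ∫_7^16 ln(x) dx = 21.7400.
Boundary: ½(f(7) + f(16)) = ½(1.94591 + 2.77259) = 2.35925.
Integral + boundary = 24.0993.
k=1: B_{2}/(2)! × [f^{(1)}(16) − f^{(1)}(7)] = 1/12 × (0.0625000 − 0.142857) = -0.00669643.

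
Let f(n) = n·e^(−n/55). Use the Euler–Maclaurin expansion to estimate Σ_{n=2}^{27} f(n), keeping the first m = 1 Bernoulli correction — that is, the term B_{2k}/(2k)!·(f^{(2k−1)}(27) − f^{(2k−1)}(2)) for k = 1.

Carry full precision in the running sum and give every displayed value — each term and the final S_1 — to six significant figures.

The integral term ∫_2^27 x·e^(−x/55) dx = 262.613.
Endpoint term: (f(2) + f(27))/2 = (1.92858 + 16.5259)/2 = 9.22723.
Running total after boundary: 271.841.
Order-1 term: 1/12 · (0.311599 − 0.929225) = -0.0514688.

S_1 ≈ 271.789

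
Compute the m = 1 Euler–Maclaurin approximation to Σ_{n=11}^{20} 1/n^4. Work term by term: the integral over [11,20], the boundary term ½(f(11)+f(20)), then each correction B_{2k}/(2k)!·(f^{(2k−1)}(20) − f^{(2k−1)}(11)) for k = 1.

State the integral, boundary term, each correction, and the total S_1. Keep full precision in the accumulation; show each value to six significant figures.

Integral: ∫_11^20 1/x^4 dx = 0.000208772.
½[f(11) + f(20)] = ½[6.83013e-05 + 6.25000e-06] = 3.72757e-05.
So far: 0.000246047.
Order-1 term: 1/12 · (-1.25000e-06 − (-2.48369e-05)) = 1.96557e-06.

S_1 ≈ 0.000248013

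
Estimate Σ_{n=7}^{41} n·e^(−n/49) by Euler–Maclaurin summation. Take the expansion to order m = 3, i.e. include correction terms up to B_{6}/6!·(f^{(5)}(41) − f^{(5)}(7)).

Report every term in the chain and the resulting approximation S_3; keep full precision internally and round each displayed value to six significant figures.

∫_7^41 x·e^(−x/49) dx evaluates to 468.643.
Endpoint term: (f(7) + f(41))/2 = (6.06815 + 17.7580)/2 = 11.9131.
Integral + boundary = 480.556.
Order-1 term: 1/12 · (0.0707139 − 0.743038) = -0.0560270.
After k=1: 480.500.
Order-2 term: −1/720 · (0.000390237 − 0.00103157) = 8.90737e-07.
After k=2: 480.500.
Order-3 term: 1/30240 · (3.12796e-07 − 7.30389e-07) = -1.38093e-11.

S_3 ≈ 480.500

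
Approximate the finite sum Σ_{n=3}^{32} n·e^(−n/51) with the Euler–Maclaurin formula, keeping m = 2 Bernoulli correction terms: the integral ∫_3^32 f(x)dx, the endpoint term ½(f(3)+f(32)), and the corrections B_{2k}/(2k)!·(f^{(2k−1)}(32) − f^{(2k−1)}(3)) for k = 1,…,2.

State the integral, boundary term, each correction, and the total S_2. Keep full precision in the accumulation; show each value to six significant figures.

S_2 ≈ 346.358

∫_3^32 x·e^(−x/51) dx evaluates to 336.458.
Boundary: ½(f(3) + f(32)) = ½(2.82862 + 17.0864) = 9.95753.
Integral + boundary = 346.415.
k=1: B_{2}/(2)! × [f^{(1)}(32) − f^{(1)}(3)] = 1/12 × (0.198923 − 0.887410) = -0.0573739.
Partial sum through k=1: 346.358.
k=2: B_{4}/(4)! × [f^{(3)}(32) − f^{(3)}(3)] = −1/720 × (0.000487053 − 0.00106619) = 8.04355e-07.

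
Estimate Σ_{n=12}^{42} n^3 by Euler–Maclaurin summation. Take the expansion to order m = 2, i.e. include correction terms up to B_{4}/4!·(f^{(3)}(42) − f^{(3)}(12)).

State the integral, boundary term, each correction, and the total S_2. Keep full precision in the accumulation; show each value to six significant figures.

∫_12^42 x^3 dx evaluates to 772740.
Boundary: ½(f(12) + f(42)) = ½(1728.00 + 74088.0) = 37908.0.
Running total after boundary: 810648.
Order-1 term: 1/12 · (5292.00 − 432.000) = 405.000.
After k=1: 811053.
Order-2 term: −1/720 · (6.00000 − 6.00000) = 0.00000.

S_2 ≈ 811053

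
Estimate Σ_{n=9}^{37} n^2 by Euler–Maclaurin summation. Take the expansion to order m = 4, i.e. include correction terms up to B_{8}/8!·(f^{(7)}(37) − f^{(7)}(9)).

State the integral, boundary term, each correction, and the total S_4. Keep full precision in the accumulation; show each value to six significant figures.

S_4 ≈ 17371.0

∫_9^37 x^2 dx evaluates to 16641.3.
½[f(9) + f(37)] = ½[81.0000 + 1369.00] = 725.000.
So far: 17366.3.
Correction k=1: B_{2}/2! · (f^{(1)}(37) − f^{(1)}(9)) = 1/12 · (74.0000 − 18.0000) = 4.66667.
After k=1: 17371.0.
Correction k=2: B_{4}/4! · (f^{(3)}(37) − f^{(3)}(9)) = −1/720 · (0.00000 − 0.00000) = 0.00000.
After k=2: 17371.0.
Correction k=3: B_{6}/6! · (f^{(5)}(37) − f^{(5)}(9)) = 1/30240 · (0.00000 − 0.00000) = 0.00000.
After k=3: 17371.0.
Correction k=4: B_{8}/8! · (f^{(7)}(37) − f^{(7)}(9)) = −1/1209600 · (0.00000 − 0.00000) = 0.00000.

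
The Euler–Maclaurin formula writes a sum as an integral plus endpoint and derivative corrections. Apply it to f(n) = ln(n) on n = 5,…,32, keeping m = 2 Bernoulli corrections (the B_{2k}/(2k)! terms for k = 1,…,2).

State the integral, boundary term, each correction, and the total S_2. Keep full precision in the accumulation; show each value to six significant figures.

S_2 ≈ 78.3799

∫_5^32 ln(x) dx evaluates to 75.8564.
½[f(5) + f(32)] = ½[1.60944 + 3.46574] = 2.53759.
So far: 78.3939.
Order-1 term: 1/12 · (0.0312500 − 0.200000) = -0.0140625.
After k=1: 78.3799.
Order-2 term: −1/720 · (6.10352e-05 − 0.0160000) = 2.21375e-05.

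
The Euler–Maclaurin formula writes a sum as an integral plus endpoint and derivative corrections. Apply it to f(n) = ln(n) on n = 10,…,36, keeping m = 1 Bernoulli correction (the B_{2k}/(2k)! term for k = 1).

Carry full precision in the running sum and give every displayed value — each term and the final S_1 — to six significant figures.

S_1 ≈ 82.9179

The integral term ∫_10^36 ln(x) dx = 79.9808.
Endpoint term: (f(10) + f(36))/2 = (2.30259 + 3.58352)/2 = 2.94305.
Integral + boundary = 82.9239.
k=1: B_{2}/(2)! × [f^{(1)}(36) − f^{(1)}(10)] = 1/12 × (0.0277778 − 0.100000) = -0.00601852.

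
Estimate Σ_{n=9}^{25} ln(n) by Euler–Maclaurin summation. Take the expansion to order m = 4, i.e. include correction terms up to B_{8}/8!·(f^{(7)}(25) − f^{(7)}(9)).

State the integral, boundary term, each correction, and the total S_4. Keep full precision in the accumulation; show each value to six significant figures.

S_4 ≈ 47.3990

Integral: ∫_9^25 ln(x) dx = 44.6969.
Endpoint term: (f(9) + f(25))/2 = (2.19722 + 3.21888)/2 = 2.70805.
Running total after boundary: 47.4049.
k=1: B_{2}/(2)! × [f^{(1)}(25) − f^{(1)}(9)] = 1/12 × (0.0400000 − 0.111111) = -0.00592593.
After k=1: 47.3990.
k=2: B_{4}/(4)! × [f^{(3)}(25) − f^{(3)}(9)] = −1/720 × (0.000128000 − 0.00274348) = 3.63262e-06.
After k=2: 47.3990.
k=3: B_{6}/(6)! × [f^{(5)}(25) − f^{(5)}(9)] = 1/30240 × (2.45760e-06 − 0.000406442) = -1.33593e-08.
After k=3: 47.3990.
k=4: B_{8}/(8)! × [f^{(7)}(25) − f^{(7)}(9)] = −1/1209600 × (1.17965e-07 − 0.000150534) = 1.24352e-10.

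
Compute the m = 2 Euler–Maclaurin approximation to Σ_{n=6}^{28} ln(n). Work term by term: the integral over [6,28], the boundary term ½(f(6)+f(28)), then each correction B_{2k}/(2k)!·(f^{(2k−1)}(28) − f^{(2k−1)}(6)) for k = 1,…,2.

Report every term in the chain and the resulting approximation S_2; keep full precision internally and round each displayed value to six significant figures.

Integral: ∫_6^28 ln(x) dx = 60.5512.
½[f(6) + f(28)] = ½[1.79176 + 3.33220] = 2.56198.
Running total after boundary: 63.1132.
k=1: B_{2}/(2)! × [f^{(1)}(28) − f^{(1)}(6)] = 1/12 × (0.0357143 − 0.166667) = -0.0109127.
Running total after k=1: 63.1022.
k=2: B_{4}/(4)! × [f^{(3)}(28) − f^{(3)}(6)] = −1/720 × (9.11079e-05 − 0.00925926) = 1.27335e-05.

S_2 ≈ 63.1023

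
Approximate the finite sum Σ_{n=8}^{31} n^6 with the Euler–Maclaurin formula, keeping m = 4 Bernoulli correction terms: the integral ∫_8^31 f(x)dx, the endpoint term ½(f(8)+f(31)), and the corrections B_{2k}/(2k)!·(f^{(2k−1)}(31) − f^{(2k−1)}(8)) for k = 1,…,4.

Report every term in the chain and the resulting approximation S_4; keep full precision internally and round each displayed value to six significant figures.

∫_8^31 x^6 dx evaluates to 3.93007e+09.
½[f(8) + f(31)] = ½[262144 + 8.87504e+08] = 4.43883e+08.
Integral + boundary = 4.37396e+09.
Order-1 term: 1/12 · (1.71775e+08 − 196608) = 1.42982e+07.
Partial sum through k=1: 4.38825e+09.
Order-2 term: −1/720 · (3.57492e+06 − 61440.0) = -4879.83.
Partial sum through k=2: 4.38825e+09.
Order-3 term: 1/30240 · (22320.0 − 5760.00) = 0.547619.
Partial sum through k=3: 4.38825e+09.
Order-4 term: −1/1209600 · (0.00000 − 0.00000) = 0.00000.

S_4 ≈ 4.38825e+09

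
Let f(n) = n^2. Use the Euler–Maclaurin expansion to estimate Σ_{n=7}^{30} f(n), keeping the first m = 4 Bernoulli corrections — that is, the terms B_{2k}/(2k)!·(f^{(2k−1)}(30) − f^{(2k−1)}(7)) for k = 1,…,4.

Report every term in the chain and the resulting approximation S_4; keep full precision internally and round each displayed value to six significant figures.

S_4 ≈ 9364.00

The integral term ∫_7^30 x^2 dx = 8885.67.
½[f(7) + f(30)] = ½[49.0000 + 900.000] = 474.500.
Integral + boundary = 9360.17.
k=1: B_{2}/(2)! × [f^{(1)}(30) − f^{(1)}(7)] = 1/12 × (60.0000 − 14.0000) = 3.83333.
Partial sum through k=1: 9364.00.
k=2: B_{4}/(4)! × [f^{(3)}(30) − f^{(3)}(7)] = −1/720 × (0.00000 − 0.00000) = 0.00000.
Partial sum through k=2: 9364.00.
k=3: B_{6}/(6)! × [f^{(5)}(30) − f^{(5)}(7)] = 1/30240 × (0.00000 − 0.00000) = 0.00000.
Partial sum through k=3: 9364.00.
k=4: B_{8}/(8)! × [f^{(7)}(30) − f^{(7)}(7)] = −1/1209600 × (0.00000 − 0.00000) = 0.00000.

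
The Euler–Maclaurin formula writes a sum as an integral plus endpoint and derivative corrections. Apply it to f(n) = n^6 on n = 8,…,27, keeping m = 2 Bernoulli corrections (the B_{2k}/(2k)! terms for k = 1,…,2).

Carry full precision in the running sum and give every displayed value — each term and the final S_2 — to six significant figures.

∫_8^27 x^6 dx evaluates to 1.49404e+09.
Endpoint term: (f(8) + f(27))/2 = (262144 + 3.87420e+08)/2 = 1.93841e+08.
Integral + boundary = 1.68788e+09.
k=1: B_{2}/(2)! × [f^{(1)}(27) − f^{(1)}(8)] = 1/12 × (8.60934e+07 − 196608) = 7.15807e+06.
After k=1: 1.69504e+09.
k=2: B_{4}/(4)! × [f^{(3)}(27) − f^{(3)}(8)] = −1/720 × (2.36196e+06 − 61440.0) = -3195.17.

S_2 ≈ 1.69503e+09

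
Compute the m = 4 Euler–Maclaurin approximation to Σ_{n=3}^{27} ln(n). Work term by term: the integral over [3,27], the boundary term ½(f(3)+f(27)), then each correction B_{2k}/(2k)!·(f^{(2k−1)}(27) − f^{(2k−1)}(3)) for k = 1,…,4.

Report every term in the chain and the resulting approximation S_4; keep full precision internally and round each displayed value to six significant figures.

The integral term ∫_3^27 ln(x) dx = 61.6918.
½[f(3) + f(27)] = ½[1.09861 + 3.29584] = 2.19722.
So far: 63.8890.
Correction k=1: B_{2}/2! · (f^{(1)}(27) − f^{(1)}(3)) = 1/12 · (0.0370370 − 0.333333) = -0.0246914.
Running total after k=1: 63.8643.
Correction k=2: B_{4}/4! · (f^{(3)}(27) − f^{(3)}(3)) = −1/720 · (0.000101611 − 0.0740741) = 0.000102740.
Running total after k=2: 63.8644.
Correction k=3: B_{6}/6! · (f^{(5)}(27) − f^{(5)}(3)) = 1/30240 · (1.67260e-06 − 0.0987654) = -3.26600e-06.
Running total after k=3: 63.8644.
Correction k=4: B_{8}/8! · (f^{(7)}(27) − f^{(7)}(3)) = −1/1209600 · (6.88313e-08 − 0.329218) = 2.72171e-07.

S_4 ≈ 63.8644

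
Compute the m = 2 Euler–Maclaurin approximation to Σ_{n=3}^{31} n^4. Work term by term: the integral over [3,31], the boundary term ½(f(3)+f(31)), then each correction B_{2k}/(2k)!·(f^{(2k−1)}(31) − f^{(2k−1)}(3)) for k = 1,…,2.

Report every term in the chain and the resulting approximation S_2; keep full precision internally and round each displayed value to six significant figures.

S_2 ≈ 6.19750e+06

Integral: ∫_3^31 x^4 dx = 5.72578e+06.
Endpoint term: (f(3) + f(31))/2 = (81.0000 + 923521)/2 = 461801.
So far: 6.18758e+06.
Correction k=1: B_{2}/2! · (f^{(1)}(31) − f^{(1)}(3)) = 1/12 · (119164 − 108.000) = 9921.33.
After k=1: 6.19750e+06.
Correction k=2: B_{4}/4! · (f^{(3)}(31) − f^{(3)}(3)) = −1/720 · (744.000 − 72.0000) = -0.933333.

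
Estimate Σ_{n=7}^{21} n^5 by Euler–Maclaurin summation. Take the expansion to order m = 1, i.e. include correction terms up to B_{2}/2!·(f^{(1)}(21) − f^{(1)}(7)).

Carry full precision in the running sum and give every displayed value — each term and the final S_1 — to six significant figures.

S_1 ≈ 1.64052e+07

Integral: ∫_7^21 x^5 dx = 1.42747e+07.
½[f(7) + f(21)] = ½[16807.0 + 4.08410e+06] = 2.05045e+06.
Integral + boundary = 1.63252e+07.
Order-1 term: 1/12 · (972405 − 12005.0) = 80033.3.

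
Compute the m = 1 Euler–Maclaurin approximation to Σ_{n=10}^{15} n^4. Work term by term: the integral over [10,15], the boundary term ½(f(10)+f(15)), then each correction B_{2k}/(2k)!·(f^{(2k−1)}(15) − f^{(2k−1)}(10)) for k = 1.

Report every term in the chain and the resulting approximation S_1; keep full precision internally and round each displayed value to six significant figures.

S_1 ≈ 162979

The integral term ∫_10^15 x^4 dx = 131875.
½[f(10) + f(15)] = ½[10000.0 + 50625.0] = 30312.5.
Integral + boundary = 162188.
Correction k=1: B_{2}/2! · (f^{(1)}(15) − f^{(1)}(10)) = 1/12 · (13500.0 − 4000.00) = 791.667.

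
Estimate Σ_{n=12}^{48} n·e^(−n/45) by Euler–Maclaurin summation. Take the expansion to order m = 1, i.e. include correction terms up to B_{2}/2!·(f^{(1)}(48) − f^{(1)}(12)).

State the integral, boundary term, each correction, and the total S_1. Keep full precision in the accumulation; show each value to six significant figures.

S_1 ≈ 537.129

Integral: ∫_12^48 x·e^(−x/45) dx = 524.323.
Endpoint term: (f(12) + f(48))/2 = (9.19114 + 16.5194)/2 = 12.8553.
Running total after boundary: 537.178.
k=1: B_{2}/(2)! × [f^{(1)}(48) − f^{(1)}(12)] = 1/12 × (-0.0229436 − 0.561681) = -0.0487187.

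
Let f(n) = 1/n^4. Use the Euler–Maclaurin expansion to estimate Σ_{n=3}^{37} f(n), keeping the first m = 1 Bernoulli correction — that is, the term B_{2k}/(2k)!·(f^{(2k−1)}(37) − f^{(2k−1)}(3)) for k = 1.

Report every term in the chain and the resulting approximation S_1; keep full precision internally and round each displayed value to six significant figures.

Integral: ∫_3^37 1/x^4 dx = 0.0123391.
Endpoint term: (f(3) + f(37))/2 = (0.0123457 + 5.33572e-07)/2 = 0.00617311.
So far: 0.0185122.
Order-1 term: 1/12 · (-5.76835e-08 − (-0.0164609)) = 0.00137174.

S_1 ≈ 0.0198839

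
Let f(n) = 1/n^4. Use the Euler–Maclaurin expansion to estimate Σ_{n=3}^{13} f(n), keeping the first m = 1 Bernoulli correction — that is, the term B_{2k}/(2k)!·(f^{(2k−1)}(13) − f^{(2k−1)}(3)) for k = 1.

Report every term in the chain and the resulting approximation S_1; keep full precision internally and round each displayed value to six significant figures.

S_1 ≈ 0.0197551

The integral term ∫_3^13 1/x^4 dx = 0.0121940.
Boundary: ½(f(3) + f(13)) = ½(0.0123457 + 3.50128e-05) = 0.00619035.
So far: 0.0183843.
Order-1 term: 1/12 · (-1.07732e-05 − (-0.0164609)) = 0.00137084.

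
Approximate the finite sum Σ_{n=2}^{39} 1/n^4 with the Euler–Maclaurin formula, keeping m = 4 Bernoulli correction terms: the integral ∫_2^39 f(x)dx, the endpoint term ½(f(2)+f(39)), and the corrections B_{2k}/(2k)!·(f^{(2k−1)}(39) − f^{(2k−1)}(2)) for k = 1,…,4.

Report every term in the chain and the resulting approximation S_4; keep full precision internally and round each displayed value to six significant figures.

∫_2^39 1/x^4 dx evaluates to 0.0416610.
Boundary: ½(f(2) + f(39)) = ½(0.0625000 + 4.32257e-07) = 0.0312502.
Integral + boundary = 0.0729113.
Order-1 term: 1/12 · (-4.43340e-08 − (-0.125000)) = 0.0104167.
Running total after k=1: 0.0833279.
Order-2 term: −1/720 · (-8.74438e-10 − (-0.937500)) = -0.00130208.
Running total after k=2: 0.0820258.
Order-3 term: 1/30240 · (-3.21950e-11 − (-13.1250)) = 0.000434028.
Running total after k=3: 0.0824599.
Order-4 term: −1/1209600 · (-1.90503e-12 − (-295.312)) = -0.000244141.

S_4 ≈ 0.0822157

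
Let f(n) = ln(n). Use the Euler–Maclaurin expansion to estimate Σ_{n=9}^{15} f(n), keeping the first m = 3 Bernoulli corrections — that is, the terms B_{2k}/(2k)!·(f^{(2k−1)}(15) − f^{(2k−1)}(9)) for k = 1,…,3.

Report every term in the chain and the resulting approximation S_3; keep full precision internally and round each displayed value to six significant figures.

S_3 ≈ 17.2947

Integral: ∫_9^15 ln(x) dx = 14.8457.
½[f(9) + f(15)] = ½[2.19722 + 2.70805] = 2.45264.
So far: 17.2984.
Correction k=1: B_{2}/2! · (f^{(1)}(15) − f^{(1)}(9)) = 1/12 · (0.0666667 − 0.111111) = -0.00370370.
After k=1: 17.2947.
Correction k=2: B_{4}/4! · (f^{(3)}(15) − f^{(3)}(9)) = −1/720 · (0.000592593 − 0.00274348) = 2.98735e-06.
After k=2: 17.2947.
Correction k=3: B_{6}/6! · (f^{(5)}(15) − f^{(5)}(9)) = 1/30240 · (3.16049e-05 − 0.000406442) = -1.23954e-08.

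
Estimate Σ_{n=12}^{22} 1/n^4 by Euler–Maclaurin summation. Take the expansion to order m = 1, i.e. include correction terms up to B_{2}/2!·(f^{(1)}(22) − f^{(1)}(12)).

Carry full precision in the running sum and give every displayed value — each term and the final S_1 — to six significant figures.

The integral term ∫_12^22 1/x^4 dx = 0.000161596.
Endpoint term: (f(12) + f(22))/2 = (4.82253e-05 + 4.26883e-06)/2 = 2.62471e-05.
So far: 0.000187844.
Correction k=1: B_{2}/2! · (f^{(1)}(22) − f^{(1)}(12)) = 1/12 · (-7.76152e-07 − (-1.60751e-05)) = 1.27491e-06.

S_1 ≈ 0.000189118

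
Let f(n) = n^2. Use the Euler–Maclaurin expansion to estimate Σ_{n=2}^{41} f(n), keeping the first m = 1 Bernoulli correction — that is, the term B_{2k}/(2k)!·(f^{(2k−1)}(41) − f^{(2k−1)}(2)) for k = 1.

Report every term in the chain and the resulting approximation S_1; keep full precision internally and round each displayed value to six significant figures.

Integral: ∫_2^41 x^2 dx = 22971.0.
Boundary: ½(f(2) + f(41)) = ½(4.00000 + 1681.00) = 842.500.
Integral + boundary = 23813.5.
k=1: B_{2}/(2)! × [f^{(1)}(41) − f^{(1)}(2)] = 1/12 × (82.0000 − 4.00000) = 6.50000.

S_1 ≈ 23820.0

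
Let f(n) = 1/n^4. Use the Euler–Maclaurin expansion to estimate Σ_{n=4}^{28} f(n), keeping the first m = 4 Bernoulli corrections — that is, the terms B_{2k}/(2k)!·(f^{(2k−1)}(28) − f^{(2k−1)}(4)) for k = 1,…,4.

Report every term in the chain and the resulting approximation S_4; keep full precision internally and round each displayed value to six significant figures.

S_4 ≈ 0.00746314

Integral: ∫_4^28 1/x^4 dx = 0.00519315.
Boundary: ½(f(4) + f(28)) = ½(0.00390625 + 1.62693e-06) = 0.00195394.
Integral + boundary = 0.00714709.
k=1: B_{2}/(2)! × [f^{(1)}(28) − f^{(1)}(4)] = 1/12 × (-2.32418e-07 − (-0.00390625)) = 0.000325501.
After k=1: 0.00747259.
k=2: B_{4}/(4)! × [f^{(3)}(28) − f^{(3)}(4)] = −1/720 × (-8.89355e-09 − (-0.00732422)) = -1.01725e-05.
After k=2: 0.00746242.
k=3: B_{6}/(6)! × [f^{(5)}(28) − f^{(5)}(4)] = 1/30240 × (-6.35253e-10 − (-0.0256348)) = 8.47710e-07.
After k=3: 0.00746326.
k=4: B_{8}/(8)! × [f^{(7)}(28) − f^{(7)}(4)] = −1/1209600 × (-7.29245e-11 − (-0.144196)) = -1.19209e-07.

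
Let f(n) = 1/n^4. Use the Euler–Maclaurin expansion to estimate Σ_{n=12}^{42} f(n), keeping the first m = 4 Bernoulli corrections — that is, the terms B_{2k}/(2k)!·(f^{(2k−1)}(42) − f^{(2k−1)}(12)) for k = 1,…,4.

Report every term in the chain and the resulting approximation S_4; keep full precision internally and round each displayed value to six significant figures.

S_4 ≈ 0.000214008

∫_12^42 1/x^4 dx evaluates to 0.000188402.
Endpoint term: (f(12) + f(42))/2 = (4.82253e-05 + 3.21368e-07)/2 = 2.42733e-05.
Running total after boundary: 0.000212675.
k=1: B_{2}/(2)! × [f^{(1)}(42) − f^{(1)}(12)] = 1/12 × (-3.06065e-08 − (-1.60751e-05)) = 1.33704e-06.
After k=1: 0.000214012.
k=2: B_{4}/(4)! × [f^{(3)}(42) − f^{(3)}(12)] = −1/720 × (-5.20519e-10 − (-3.34898e-06)) = -4.65064e-09.
After k=2: 0.000214008.
k=3: B_{6}/(6)! × [f^{(5)}(42) − f^{(5)}(12)] = 1/30240 × (-1.65244e-11 − (-1.30238e-06)) = 4.30676e-11.
After k=3: 0.000214008.
k=4: B_{8}/(8)! × [f^{(7)}(42) − f^{(7)}(12)] = −1/1209600 × (-8.43082e-13 − (-8.13988e-07)) = -6.72939e-13.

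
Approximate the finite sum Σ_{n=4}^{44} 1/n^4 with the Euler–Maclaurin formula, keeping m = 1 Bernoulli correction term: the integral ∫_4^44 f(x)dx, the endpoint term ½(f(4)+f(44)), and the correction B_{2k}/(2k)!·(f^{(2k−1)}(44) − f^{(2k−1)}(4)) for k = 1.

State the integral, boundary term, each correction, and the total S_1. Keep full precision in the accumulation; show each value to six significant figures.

S_1 ≈ 0.00748320

∫_4^44 1/x^4 dx evaluates to 0.00520442.
Boundary: ½(f(4) + f(44)) = ½(0.00390625 + 2.66802e-07) = 0.00195326.
Integral + boundary = 0.00715768.
Order-1 term: 1/12 · (-2.42547e-08 − (-0.00390625)) = 0.000325519.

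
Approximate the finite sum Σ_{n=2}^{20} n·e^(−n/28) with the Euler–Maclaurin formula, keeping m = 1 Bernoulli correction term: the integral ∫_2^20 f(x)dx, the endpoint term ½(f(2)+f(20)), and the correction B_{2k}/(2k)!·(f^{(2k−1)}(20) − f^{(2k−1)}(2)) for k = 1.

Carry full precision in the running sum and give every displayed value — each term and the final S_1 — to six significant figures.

S_1 ≈ 129.915

∫_2^20 x·e^(−x/28) dx evaluates to 124.149.
Boundary: ½(f(2) + f(20)) = ½(1.86213 + 9.79083) = 5.82648.
So far: 129.975.
k=1: B_{2}/(2)! × [f^{(1)}(20) − f^{(1)}(2)] = 1/12 × (0.139869 − 0.864558) = -0.0603908.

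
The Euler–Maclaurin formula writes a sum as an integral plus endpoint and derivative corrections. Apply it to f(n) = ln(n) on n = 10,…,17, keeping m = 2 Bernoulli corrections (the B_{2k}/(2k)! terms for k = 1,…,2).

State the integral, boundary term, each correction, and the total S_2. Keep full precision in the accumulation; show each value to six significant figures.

S_2 ≈ 20.7032

The integral term ∫_10^17 ln(x) dx = 18.1388.
Boundary: ½(f(10) + f(17)) = ½(2.30259 + 2.83321) = 2.56790.
So far: 20.7067.
Correction k=1: B_{2}/2! · (f^{(1)}(17) − f^{(1)}(10)) = 1/12 · (0.0588235 − 0.100000) = -0.00343137.
After k=1: 20.7032.
Correction k=2: B_{4}/4! · (f^{(3)}(17) − f^{(3)}(10)) = −1/720 · (0.000407083 − 0.00200000) = 2.21238e-06.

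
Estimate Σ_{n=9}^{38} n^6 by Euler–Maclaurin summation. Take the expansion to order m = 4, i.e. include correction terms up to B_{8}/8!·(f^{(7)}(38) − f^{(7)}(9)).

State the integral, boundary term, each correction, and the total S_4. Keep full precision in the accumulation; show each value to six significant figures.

Integral: ∫_9^38 x^6 dx = 1.63444e+10.
Endpoint term: (f(9) + f(38))/2 = (531441 + 3.01094e+09)/2 = 1.50573e+09.
Running total after boundary: 1.78501e+10.
k=1: B_{2}/(2)! × [f^{(1)}(38) − f^{(1)}(9)] = 1/12 × (4.75411e+08 − 354294) = 3.95881e+07.
Partial sum through k=1: 1.78897e+10.
k=2: B_{4}/(4)! × [f^{(3)}(38) − f^{(3)}(9)] = −1/720 × (6.58464e+06 − 87480.0) = -9023.83.
Partial sum through k=2: 1.78897e+10.
k=3: B_{6}/(6)! × [f^{(5)}(38) − f^{(5)}(9)] = 1/30240 × (27360.0 − 6480.00) = 0.690476.
Partial sum through k=3: 1.78897e+10.
k=4: B_{8}/(8)! × [f^{(7)}(38) − f^{(7)}(9)] = −1/1209600 × (0.00000 − 0.00000) = 0.00000.

S_4 ≈ 1.78897e+10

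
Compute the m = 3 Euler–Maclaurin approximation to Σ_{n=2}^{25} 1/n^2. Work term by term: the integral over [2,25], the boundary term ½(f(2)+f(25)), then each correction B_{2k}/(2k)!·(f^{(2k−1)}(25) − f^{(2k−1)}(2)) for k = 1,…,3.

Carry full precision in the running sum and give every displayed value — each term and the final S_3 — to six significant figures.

Integral: ∫_2^25 1/x^2 dx = 0.460000.
Boundary: ½(f(2) + f(25)) = ½(0.250000 + 0.00160000) = 0.125800.
So far: 0.585800.
Correction k=1: B_{2}/2! · (f^{(1)}(25) − f^{(1)}(2)) = 1/12 · (-0.000128000 − (-0.250000)) = 0.0208227.
After k=1: 0.606623.
Correction k=2: B_{4}/4! · (f^{(3)}(25) − f^{(3)}(2)) = −1/720 · (-2.45760e-06 − (-0.750000)) = -0.00104166.
After k=2: 0.605581.
Correction k=3: B_{6}/6! · (f^{(5)}(25) − f^{(5)}(2)) = 1/30240 · (-1.17965e-07 − (-5.62500)) = 0.000186012.

S_3 ≈ 0.605767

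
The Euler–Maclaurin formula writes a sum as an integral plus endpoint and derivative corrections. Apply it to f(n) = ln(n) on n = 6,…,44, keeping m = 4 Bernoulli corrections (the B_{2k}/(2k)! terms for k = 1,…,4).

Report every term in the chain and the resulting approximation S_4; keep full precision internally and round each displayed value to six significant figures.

∫_6^44 ln(x) dx evaluates to 117.754.
Boundary: ½(f(6) + f(44)) = ½(1.79176 + 3.78419) = 2.78797.
Integral + boundary = 120.542.
Correction k=1: B_{2}/2! · (f^{(1)}(44) − f^{(1)}(6)) = 1/12 · (0.0227273 − 0.166667) = -0.0119949.
After k=1: 120.530.
Correction k=2: B_{4}/4! · (f^{(3)}(44) − f^{(3)}(6)) = −1/720 · (2.34786e-05 − 0.00925926) = 1.28275e-05.
After k=2: 120.530.
Correction k=3: B_{6}/6! · (f^{(5)}(44) − f^{(5)}(6)) = 1/30240 · (1.45528e-07 − 0.00308642) = -1.02059e-07.
After k=3: 120.530.
Correction k=4: B_{8}/8! · (f^{(7)}(44) − f^{(7)}(6)) = −1/1209600 · (2.25509e-09 − 0.00257202) = 2.12633e-09.

S_4 ≈ 120.530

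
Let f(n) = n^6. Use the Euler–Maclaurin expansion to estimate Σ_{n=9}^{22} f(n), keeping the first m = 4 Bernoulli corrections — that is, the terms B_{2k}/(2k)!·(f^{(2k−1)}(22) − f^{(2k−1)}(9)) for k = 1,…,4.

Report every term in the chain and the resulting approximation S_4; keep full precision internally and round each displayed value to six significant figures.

Integral: ∫_9^22 x^6 dx = 3.55654e+08.
Endpoint term: (f(9) + f(22))/2 = (531441 + 1.13380e+08)/2 = 5.69557e+07.
Integral + boundary = 4.12609e+08.
Correction k=1: B_{2}/2! · (f^{(1)}(22) − f^{(1)}(9)) = 1/12 · (3.09218e+07 − 354294) = 2.54729e+06.
After k=1: 4.15157e+08.
Correction k=2: B_{4}/4! · (f^{(3)}(22) − f^{(3)}(9)) = −1/720 · (1.27776e+06 − 87480.0) = -1653.17.
After k=2: 4.15155e+08.
Correction k=3: B_{6}/6! · (f^{(5)}(22) − f^{(5)}(9)) = 1/30240 · (15840.0 − 6480.00) = 0.309524.
After k=3: 4.15155e+08.
Correction k=4: B_{8}/8! · (f^{(7)}(22) − f^{(7)}(9)) = −1/1209600 · (0.00000 − 0.00000) = 0.00000.

S_4 ≈ 4.15155e+08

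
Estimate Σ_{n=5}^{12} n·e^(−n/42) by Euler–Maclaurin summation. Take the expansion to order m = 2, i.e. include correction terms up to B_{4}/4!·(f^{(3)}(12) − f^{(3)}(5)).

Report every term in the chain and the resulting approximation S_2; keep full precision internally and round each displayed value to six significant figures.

S_2 ≈ 54.8065

Integral: ∫_5^12 x·e^(−x/42) dx = 48.0986.
Boundary: ½(f(5) + f(12)) = ½(4.43883 + 9.01773) = 6.72828.
Integral + boundary = 54.8269.
Order-1 term: 1/12 · (0.536769 − 0.782079) = -0.0204425.
Partial sum through k=1: 54.8065.
Order-2 term: −1/720 · (0.00115631 − 0.00144989) = 4.07759e-07.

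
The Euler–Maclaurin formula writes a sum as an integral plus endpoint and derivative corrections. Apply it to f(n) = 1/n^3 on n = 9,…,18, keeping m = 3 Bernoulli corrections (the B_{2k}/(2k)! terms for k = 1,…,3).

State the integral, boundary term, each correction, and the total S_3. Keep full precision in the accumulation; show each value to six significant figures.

∫_9^18 1/x^3 dx evaluates to 0.00462963.
Boundary: ½(f(9) + f(18)) = ½(0.00137174 + 0.000171468) = 0.000771605.
So far: 0.00540123.
Order-1 term: 1/12 · (-2.85780e-05 − (-0.000457247)) = 3.57225e-05.
After k=1: 0.00543696.
Order-2 term: −1/720 · (-1.76407e-06 − (-0.000112901)) = -1.54356e-07.
After k=2: 0.00543680.
Order-3 term: 1/30240 · (-2.28676e-07 − (-5.85410e-05)) = 1.92832e-09.

S_3 ≈ 0.00543680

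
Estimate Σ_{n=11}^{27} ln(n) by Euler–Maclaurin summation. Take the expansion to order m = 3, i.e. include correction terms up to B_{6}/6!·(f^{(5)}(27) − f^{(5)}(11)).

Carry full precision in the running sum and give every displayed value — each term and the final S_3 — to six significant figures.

The integral term ∫_11^27 ln(x) dx = 46.6107.
½[f(11) + f(27)] = ½[2.39790 + 3.29584] = 2.84687.
Running total after boundary: 49.4576.
Correction k=1: B_{2}/2! · (f^{(1)}(27) − f^{(1)}(11)) = 1/12 · (0.0370370 − 0.0909091) = -0.00448934.
After k=1: 49.4531.
Correction k=2: B_{4}/4! · (f^{(3)}(27) − f^{(3)}(11)) = −1/720 · (0.000101611 − 0.00150263) = 1.94586e-06.
After k=2: 49.4531.
Correction k=3: B_{6}/6! · (f^{(5)}(27) − f^{(5)}(11)) = 1/30240 · (1.67260e-06 − 0.000149021) = -4.87264e-09.

S_3 ≈ 49.4531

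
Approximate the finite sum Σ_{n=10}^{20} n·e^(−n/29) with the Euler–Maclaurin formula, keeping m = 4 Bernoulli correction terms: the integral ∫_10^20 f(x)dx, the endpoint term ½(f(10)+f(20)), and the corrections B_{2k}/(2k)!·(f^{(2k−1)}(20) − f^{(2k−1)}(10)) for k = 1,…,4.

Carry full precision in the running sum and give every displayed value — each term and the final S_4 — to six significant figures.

∫_10^20 x·e^(−x/29) dx evaluates to 88.1499.
½[f(10) + f(20)] = ½[7.08342 + 10.0350] = 8.55920.
So far: 96.7091.
Order-1 term: 1/12 · (0.155715 − 0.464086) = -0.0256976.
Running total after k=1: 96.6834.
Order-2 term: −1/720 · (0.00137837 − 0.00223635) = 1.19163e-06.
Running total after k=2: 96.6834.
Order-3 term: 1/30240 · (3.05778e-06 − 4.66216e-06) = -5.30548e-11.
Running total after k=3: 96.6834.
Order-4 term: −1/1209600 · (5.32294e-09 − 7.92528e-09) = 2.15140e-15.

S_4 ≈ 96.6834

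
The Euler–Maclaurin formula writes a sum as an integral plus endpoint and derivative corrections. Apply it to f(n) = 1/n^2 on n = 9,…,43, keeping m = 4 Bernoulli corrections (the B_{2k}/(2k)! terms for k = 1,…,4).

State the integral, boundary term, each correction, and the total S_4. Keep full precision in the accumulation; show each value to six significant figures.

Integral: ∫_9^43 1/x^2 dx = 0.0878553.
Endpoint term: (f(9) + f(43))/2 = (0.0123457 + 0.000540833)/2 = 0.00644326.
So far: 0.0942986.
Correction k=1: B_{2}/2! · (f^{(1)}(43) − f^{(1)}(9)) = 1/12 · (-2.51550e-05 − (-0.00274348)) = 0.000226527.
After k=1: 0.0945251.
Correction k=2: B_{4}/4! · (f^{(3)}(43) − f^{(3)}(9)) = −1/720 · (-1.63256e-07 − (-0.000406442)) = -5.64276e-07.
After k=2: 0.0945245.
Correction k=3: B_{6}/6! · (f^{(5)}(43) − f^{(5)}(9)) = 1/30240 · (-2.64883e-09 − (-0.000150534)) = 4.97789e-09.
After k=3: 0.0945245.
Correction k=4: B_{8}/8! · (f^{(7)}(43) − f^{(7)}(9)) = −1/1209600 · (-8.02240e-11 − (-0.000104073)) = -8.60391e-11.

S_4 ≈ 0.0945245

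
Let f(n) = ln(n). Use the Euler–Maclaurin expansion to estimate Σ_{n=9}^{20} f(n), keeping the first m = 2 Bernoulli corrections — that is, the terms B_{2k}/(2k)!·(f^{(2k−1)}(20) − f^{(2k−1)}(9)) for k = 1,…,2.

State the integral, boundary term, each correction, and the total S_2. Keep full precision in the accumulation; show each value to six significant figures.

Integral: ∫_9^20 ln(x) dx = 29.1396.
Boundary: ½(f(9) + f(20)) = ½(2.19722 + 2.99573) = 2.59648.
So far: 31.7361.
Order-1 term: 1/12 · (0.0500000 − 0.111111) = -0.00509259.
Running total after k=1: 31.7310.
Order-2 term: −1/720 · (0.000250000 − 0.00274348) = 3.46317e-06.

S_2 ≈ 31.7310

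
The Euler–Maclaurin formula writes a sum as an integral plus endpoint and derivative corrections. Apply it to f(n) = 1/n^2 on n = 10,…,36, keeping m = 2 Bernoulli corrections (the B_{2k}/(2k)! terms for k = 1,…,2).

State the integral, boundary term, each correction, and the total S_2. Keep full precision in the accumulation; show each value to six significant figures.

The integral term ∫_10^36 1/x^2 dx = 0.0722222.
Endpoint term: (f(10) + f(36))/2 = (0.0100000 + 0.000771605)/2 = 0.00538580.
Integral + boundary = 0.0776080.
k=1: B_{2}/(2)! × [f^{(1)}(36) − f^{(1)}(10)] = 1/12 × (-4.28669e-05 − (-0.00200000)) = 0.000163094.
Running total after k=1: 0.0777711.
k=2: B_{4}/(4)! × [f^{(3)}(36) − f^{(3)}(10)] = −1/720 × (-3.96916e-07 − (-0.000240000)) = -3.32782e-07.

S_2 ≈ 0.0777708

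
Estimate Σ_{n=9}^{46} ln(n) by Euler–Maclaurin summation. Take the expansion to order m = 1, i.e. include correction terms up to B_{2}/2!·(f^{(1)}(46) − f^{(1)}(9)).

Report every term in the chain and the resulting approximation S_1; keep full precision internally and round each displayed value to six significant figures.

S_1 ≈ 122.348

The integral term ∫_9^46 ln(x) dx = 119.342.
Endpoint term: (f(9) + f(46))/2 = (2.19722 + 3.82864)/2 = 3.01293.
Running total after boundary: 122.355.
Order-1 term: 1/12 · (0.0217391 − 0.111111) = -0.00744767.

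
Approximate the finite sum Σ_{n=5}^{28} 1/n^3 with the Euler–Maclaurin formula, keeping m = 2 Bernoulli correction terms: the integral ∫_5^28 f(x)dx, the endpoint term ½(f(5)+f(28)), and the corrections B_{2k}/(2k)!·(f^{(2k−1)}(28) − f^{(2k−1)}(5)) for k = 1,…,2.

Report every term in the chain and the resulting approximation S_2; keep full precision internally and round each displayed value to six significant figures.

S_2 ≈ 0.0237793

Integral: ∫_5^28 1/x^3 dx = 0.0193622.
Endpoint term: (f(5) + f(28))/2 = (0.00800000 + 4.55539e-05)/2 = 0.00402278.
Running total after boundary: 0.0233850.
Correction k=1: B_{2}/2! · (f^{(1)}(28) − f^{(1)}(5)) = 1/12 · (-4.88078e-06 − (-0.00480000)) = 0.000399593.
After k=1: 0.0237846.
Correction k=2: B_{4}/4! · (f^{(3)}(28) − f^{(3)}(5)) = −1/720 · (-1.24510e-07 − (-0.00384000)) = -5.33316e-06.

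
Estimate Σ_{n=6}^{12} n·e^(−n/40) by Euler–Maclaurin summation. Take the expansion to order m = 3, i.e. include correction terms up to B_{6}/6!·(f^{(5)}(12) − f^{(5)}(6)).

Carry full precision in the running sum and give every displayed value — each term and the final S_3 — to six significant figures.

S_3 ≈ 49.8101

Integral: ∫_6^12 x·e^(−x/40) dx = 42.8008.
Endpoint term: (f(6) + f(12))/2 = (5.16425 + 8.88982)/2 = 7.02703.
Running total after boundary: 49.8278.
Order-1 term: 1/12 · (0.518573 − 0.731602) = -0.0177524.
Running total after k=1: 49.8101.
Order-2 term: −1/720 · (0.00125013 − 0.00153314) = 3.93063e-07.
Running total after k=2: 49.8101.
Order-3 term: 1/30240 · (1.36010e-06 − 1.63064e-06) = -8.94650e-12.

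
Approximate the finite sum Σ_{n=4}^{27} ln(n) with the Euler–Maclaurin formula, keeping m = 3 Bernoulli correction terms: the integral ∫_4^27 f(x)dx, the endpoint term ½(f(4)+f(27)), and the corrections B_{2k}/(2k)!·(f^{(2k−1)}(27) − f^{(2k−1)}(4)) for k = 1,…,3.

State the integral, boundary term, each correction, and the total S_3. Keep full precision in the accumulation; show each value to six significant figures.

∫_4^27 ln(x) dx evaluates to 60.4424.
½[f(4) + f(27)] = ½[1.38629 + 3.29584] = 2.34107.
So far: 62.7835.
Correction k=1: B_{2}/2! · (f^{(1)}(27) − f^{(1)}(4)) = 1/12 · (0.0370370 − 0.250000) = -0.0177469.
After k=1: 62.7657.
Correction k=2: B_{4}/4! · (f^{(3)}(27) − f^{(3)}(4)) = −1/720 · (0.000101611 − 0.0312500) = 4.32617e-05.
After k=2: 62.7658.
Correction k=3: B_{6}/6! · (f^{(5)}(27) − f^{(5)}(4)) = 1/30240 · (1.67260e-06 − 0.0234375) = -7.74994e-07.

S_3 ≈ 62.7658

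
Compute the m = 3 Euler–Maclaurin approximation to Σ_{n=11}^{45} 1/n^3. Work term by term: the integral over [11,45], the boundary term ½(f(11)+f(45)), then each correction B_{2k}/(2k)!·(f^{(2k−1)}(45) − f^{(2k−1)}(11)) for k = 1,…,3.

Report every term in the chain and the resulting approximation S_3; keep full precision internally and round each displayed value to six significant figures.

∫_11^45 1/x^3 dx evaluates to 0.00388532.
½[f(11) + f(45)] = ½[0.000751315 + 1.09739e-05] = 0.000381144.
Integral + boundary = 0.00426646.
Order-1 term: 1/12 · (-7.31596e-07 − (-0.000204904)) = 1.70144e-05.
Running total after k=1: 0.00428348.
Order-2 term: −1/720 · (-7.22564e-09 − (-3.38684e-05)) = -4.70295e-08.
Running total after k=2: 0.00428343.
Order-3 term: 1/30240 · (-1.49865e-10 − (-1.17560e-05)) = 3.88751e-10.

S_3 ≈ 0.00428343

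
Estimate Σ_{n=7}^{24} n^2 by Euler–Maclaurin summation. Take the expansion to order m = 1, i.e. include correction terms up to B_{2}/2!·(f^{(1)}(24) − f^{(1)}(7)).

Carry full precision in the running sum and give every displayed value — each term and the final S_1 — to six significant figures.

S_1 ≈ 4809.00

Integral: ∫_7^24 x^2 dx = 4493.67.
Endpoint term: (f(7) + f(24))/2 = (49.0000 + 576.000)/2 = 312.500.
Running total after boundary: 4806.17.
Correction k=1: B_{2}/2! · (f^{(1)}(24) − f^{(1)}(7)) = 1/12 · (48.0000 − 14.0000) = 2.83333.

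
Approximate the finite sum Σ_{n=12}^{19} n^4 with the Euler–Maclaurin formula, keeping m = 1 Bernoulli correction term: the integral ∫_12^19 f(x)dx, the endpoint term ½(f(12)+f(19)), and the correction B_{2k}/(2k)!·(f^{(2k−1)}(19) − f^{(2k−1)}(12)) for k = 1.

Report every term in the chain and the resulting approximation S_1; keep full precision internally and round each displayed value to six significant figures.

S_1 ≈ 522692

Integral: ∫_12^19 x^4 dx = 445453.
Boundary: ½(f(12) + f(19)) = ½(20736.0 + 130321) = 75528.5.
Running total after boundary: 520982.
Order-1 term: 1/12 · (27436.0 − 6912.00) = 1710.33.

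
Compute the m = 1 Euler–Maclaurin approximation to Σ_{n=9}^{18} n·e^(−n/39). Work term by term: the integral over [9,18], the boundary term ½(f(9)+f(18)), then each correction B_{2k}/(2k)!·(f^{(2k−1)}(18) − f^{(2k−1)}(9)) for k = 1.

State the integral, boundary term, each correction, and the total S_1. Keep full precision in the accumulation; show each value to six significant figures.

The integral term ∫_9^18 x·e^(−x/39) dx = 85.0370.
½[f(9) + f(18)] = ½[7.14530 + 11.3456] = 9.24547.
So far: 94.2825.
Order-1 term: 1/12 · (0.339399 − 0.610710) = -0.0226092.

S_1 ≈ 94.2599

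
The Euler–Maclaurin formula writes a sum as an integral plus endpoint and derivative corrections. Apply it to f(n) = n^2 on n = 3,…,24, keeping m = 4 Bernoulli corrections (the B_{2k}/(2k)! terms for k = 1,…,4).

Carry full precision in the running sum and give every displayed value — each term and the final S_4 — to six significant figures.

Integral: ∫_3^24 x^2 dx = 4599.00.
Boundary: ½(f(3) + f(24)) = ½(9.00000 + 576.000) = 292.500.
So far: 4891.50.
Order-1 term: 1/12 · (48.0000 − 6.00000) = 3.50000.
Partial sum through k=1: 4895.00.
Order-2 term: −1/720 · (0.00000 − 0.00000) = 0.00000.
Partial sum through k=2: 4895.00.
Order-3 term: 1/30240 · (0.00000 − 0.00000) = 0.00000.
Partial sum through k=3: 4895.00.
Order-4 term: −1/1209600 · (0.00000 − 0.00000) = 0.00000.

S_4 ≈ 4895.00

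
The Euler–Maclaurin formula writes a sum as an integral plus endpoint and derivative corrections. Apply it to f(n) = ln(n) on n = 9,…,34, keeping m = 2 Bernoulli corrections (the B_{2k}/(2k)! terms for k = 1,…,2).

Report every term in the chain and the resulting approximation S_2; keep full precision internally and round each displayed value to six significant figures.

∫_9^34 ln(x) dx evaluates to 75.1212.
Endpoint term: (f(9) + f(34))/2 = (2.19722 + 3.52636)/2 = 2.86179.
Integral + boundary = 77.9830.
Correction k=1: B_{2}/2! · (f^{(1)}(34) − f^{(1)}(9)) = 1/12 · (0.0294118 − 0.111111) = -0.00680828.
Partial sum through k=1: 77.9762.
Correction k=2: B_{4}/4! · (f^{(3)}(34) − f^{(3)}(9)) = −1/720 · (5.08854e-05 − 0.00274348) = 3.73972e-06.

S_2 ≈ 77.9762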